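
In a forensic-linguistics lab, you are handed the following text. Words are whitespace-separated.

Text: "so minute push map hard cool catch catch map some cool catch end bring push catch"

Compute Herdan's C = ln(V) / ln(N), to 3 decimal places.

N = 16, V = 10.
ln(V) = 2.302585, ln(N) = 2.772589
C = 2.302585 / 2.772589 = 0.830

0.830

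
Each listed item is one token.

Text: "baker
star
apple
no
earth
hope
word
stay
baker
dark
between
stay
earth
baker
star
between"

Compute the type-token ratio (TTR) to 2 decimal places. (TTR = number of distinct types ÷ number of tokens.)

N = 16 tokens, V = 10 types.
TTR = V / N = 10 / 16 = 0.63

0.63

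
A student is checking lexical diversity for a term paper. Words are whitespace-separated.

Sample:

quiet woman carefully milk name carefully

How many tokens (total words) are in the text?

Tokens: quiet, woman, carefully, milk, name, carefully
N = 6

6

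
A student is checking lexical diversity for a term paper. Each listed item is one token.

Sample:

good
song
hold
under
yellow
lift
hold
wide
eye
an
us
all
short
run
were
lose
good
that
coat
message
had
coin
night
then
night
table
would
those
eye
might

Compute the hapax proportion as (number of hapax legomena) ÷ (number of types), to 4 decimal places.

Frequencies: good:2, hold:2, eye:2, night:2, song:1, under:1, yellow:1, lift:1, wide:1, an:1, us:1, all:1, short:1, run:1, were:1, lose:1, that:1, coat:1, message:1, had:1, … (6 more, each freq 1)
Hapax count = 22; type count = 26.
Ratio = 22 / 26 = 0.8462

0.8462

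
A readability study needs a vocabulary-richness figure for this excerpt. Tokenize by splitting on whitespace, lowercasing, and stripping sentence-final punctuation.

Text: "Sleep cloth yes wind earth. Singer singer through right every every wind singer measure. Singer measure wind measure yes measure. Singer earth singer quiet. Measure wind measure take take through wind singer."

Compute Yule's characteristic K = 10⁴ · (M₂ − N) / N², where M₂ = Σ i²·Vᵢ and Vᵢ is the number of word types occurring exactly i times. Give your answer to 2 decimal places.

Frequencies: singer:7, measure:6, wind:5, yes:2, earth:2, through:2, every:2, take:2, sleep:1, cloth:1, right:1, quiet:1
N = 32. Frequency spectrum: V_1=4, V_2=5, V_5=1, V_6=1, V_7=1
M₂ = 1²·4 + 2²·5 + 5²·1 + 6²·1 + 7²·1 = 134
K = 10000 × (134 − 32) / 32² = 996.09

996.09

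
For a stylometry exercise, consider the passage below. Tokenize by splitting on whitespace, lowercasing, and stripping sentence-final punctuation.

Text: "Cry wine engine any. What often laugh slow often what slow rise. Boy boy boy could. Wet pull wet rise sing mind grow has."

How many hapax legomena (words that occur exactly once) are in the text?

Frequencies: boy:3, what:2, often:2, slow:2, rise:2, wet:2, cry:1, wine:1, engine:1, any:1, laugh:1, could:1, pull:1, sing:1, mind:1, grow:1, has:1
Hapax (freq=1): any, could, cry, engine, grow, has, laugh, mind, pull, sing, wine

11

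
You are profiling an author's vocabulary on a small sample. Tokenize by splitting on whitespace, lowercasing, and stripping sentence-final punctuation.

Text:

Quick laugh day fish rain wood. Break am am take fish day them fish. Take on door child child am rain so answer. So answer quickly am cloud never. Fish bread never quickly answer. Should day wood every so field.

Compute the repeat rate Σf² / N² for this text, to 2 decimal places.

Frequencies: fish:4, am:4, day:3, so:3, answer:3, rain:2, wood:2, take:2, child:2, quickly:2, never:2, quick:1, laugh:1, break:1, them:1, on:1, door:1, cloud:1, bread:1, should:1, … (2 more, each freq 1)
Σf² = 94; N² = 1600
Repeat rate = 94 / 1600 = 0.06

0.06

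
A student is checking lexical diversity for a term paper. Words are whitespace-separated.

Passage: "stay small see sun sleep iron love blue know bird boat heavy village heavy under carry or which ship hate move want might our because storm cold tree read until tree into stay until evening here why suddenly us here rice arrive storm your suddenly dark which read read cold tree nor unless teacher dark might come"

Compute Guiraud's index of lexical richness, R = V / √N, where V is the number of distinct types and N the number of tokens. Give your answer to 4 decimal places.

5.6955

N = 57, V = 43.
√N = 7.549834
R = 43 / 7.549834 = 5.6955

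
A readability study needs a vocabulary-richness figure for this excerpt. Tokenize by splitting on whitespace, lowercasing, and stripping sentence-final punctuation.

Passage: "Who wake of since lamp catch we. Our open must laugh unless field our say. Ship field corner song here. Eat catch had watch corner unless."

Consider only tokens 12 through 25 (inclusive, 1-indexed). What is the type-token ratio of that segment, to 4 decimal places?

Segment tokens 12–25: unless, field, our, say, ship, field, corner, song, here, eat, catch, had, watch, corner
Segment N = 14, segment V = 12.
TTR = 12 / 14 = 0.8571

0.8571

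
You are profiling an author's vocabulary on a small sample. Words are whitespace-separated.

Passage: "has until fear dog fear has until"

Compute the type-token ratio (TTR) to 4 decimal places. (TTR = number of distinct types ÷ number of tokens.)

N = 7 tokens, V = 4 types.
TTR = V / N = 4 / 7 = 0.5714

0.5714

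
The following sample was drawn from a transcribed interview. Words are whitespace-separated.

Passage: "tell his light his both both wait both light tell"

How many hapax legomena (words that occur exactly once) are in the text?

Frequencies: both:3, tell:2, his:2, light:2, wait:1
Hapax (freq=1): wait

1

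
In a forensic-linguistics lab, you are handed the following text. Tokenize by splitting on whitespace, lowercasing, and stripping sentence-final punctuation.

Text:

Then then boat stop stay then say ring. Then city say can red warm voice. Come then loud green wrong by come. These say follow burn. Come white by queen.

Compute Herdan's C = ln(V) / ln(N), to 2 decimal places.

N = 30, V = 21.
ln(V) = 3.044522, ln(N) = 3.401197
C = 3.044522 / 3.401197 = 0.90

0.90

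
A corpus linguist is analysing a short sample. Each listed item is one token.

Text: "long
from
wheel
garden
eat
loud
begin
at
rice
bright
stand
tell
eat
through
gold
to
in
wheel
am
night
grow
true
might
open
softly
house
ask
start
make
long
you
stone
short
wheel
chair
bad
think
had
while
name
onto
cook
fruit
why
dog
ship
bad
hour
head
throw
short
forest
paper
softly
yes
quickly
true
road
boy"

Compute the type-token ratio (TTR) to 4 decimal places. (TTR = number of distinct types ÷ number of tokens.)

0.8644

N = 59 tokens, V = 51 types.
TTR = V / N = 51 / 59 = 0.8644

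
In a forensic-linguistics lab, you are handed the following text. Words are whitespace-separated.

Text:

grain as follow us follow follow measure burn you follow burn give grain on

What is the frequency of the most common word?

4

Frequencies: follow:4, grain:2, burn:2, as:1, us:1, measure:1, you:1, give:1, on:1
Most common: 'follow' with frequency 4.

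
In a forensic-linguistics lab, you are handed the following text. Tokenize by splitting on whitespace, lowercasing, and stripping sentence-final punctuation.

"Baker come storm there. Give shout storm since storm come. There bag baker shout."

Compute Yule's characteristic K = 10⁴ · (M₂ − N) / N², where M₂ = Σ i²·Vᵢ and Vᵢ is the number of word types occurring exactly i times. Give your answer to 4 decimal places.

Frequencies: storm:3, baker:2, come:2, there:2, shout:2, give:1, since:1, bag:1
N = 14. Frequency spectrum: V_1=3, V_2=4, V_3=1
M₂ = 1²·3 + 2²·4 + 3²·1 = 28
K = 10000 × (28 − 14) / 14² = 714.2857

714.2857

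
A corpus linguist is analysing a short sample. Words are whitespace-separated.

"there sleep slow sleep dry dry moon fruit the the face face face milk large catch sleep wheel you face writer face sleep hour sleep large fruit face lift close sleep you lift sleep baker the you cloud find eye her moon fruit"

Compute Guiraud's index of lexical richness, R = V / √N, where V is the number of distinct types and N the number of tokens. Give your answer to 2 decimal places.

3.35

N = 43, V = 22.
√N = 6.557439
R = 22 / 6.557439 = 3.35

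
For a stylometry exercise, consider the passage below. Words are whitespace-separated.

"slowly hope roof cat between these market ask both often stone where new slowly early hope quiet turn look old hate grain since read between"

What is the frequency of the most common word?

Frequencies: slowly:2, hope:2, between:2, roof:1, cat:1, these:1, market:1, ask:1, both:1, often:1, stone:1, where:1, new:1, early:1, quiet:1, turn:1, look:1, old:1, hate:1, grain:1, … (2 more, each freq 1)
Most common: 'slowly' with frequency 2.

2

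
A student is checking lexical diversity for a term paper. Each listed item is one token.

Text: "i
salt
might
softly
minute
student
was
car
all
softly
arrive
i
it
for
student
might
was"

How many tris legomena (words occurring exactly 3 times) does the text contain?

Frequencies: i:2, might:2, softly:2, student:2, was:2, salt:1, minute:1, car:1, all:1, arrive:1, it:1, for:1
Words with frequency 3: (none)

0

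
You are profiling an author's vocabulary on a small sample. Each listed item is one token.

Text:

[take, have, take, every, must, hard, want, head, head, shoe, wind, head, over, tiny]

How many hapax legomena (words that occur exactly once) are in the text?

Frequencies: head:3, take:2, have:1, every:1, must:1, hard:1, want:1, shoe:1, wind:1, over:1, tiny:1
Hapax (freq=1): every, hard, have, must, over, shoe, tiny, want, wind

9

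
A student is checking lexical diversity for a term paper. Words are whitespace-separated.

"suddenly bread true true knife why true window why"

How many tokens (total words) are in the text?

Tokens: suddenly, bread, true, true, knife, why, true, window, why
N = 9

9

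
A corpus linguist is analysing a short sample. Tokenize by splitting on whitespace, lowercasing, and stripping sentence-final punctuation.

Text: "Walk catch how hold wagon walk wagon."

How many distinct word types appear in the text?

5

Distinct types: {catch, hold, how, wagon, walk}
V = 5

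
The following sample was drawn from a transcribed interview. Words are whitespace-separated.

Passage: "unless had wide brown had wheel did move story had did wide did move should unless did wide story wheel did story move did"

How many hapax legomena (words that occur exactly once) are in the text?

Frequencies: did:6, had:3, wide:3, move:3, story:3, unless:2, wheel:2, brown:1, should:1
Hapax (freq=1): brown, should

2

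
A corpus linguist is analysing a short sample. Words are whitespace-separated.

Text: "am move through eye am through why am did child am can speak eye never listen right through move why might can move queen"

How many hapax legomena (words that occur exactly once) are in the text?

8

Frequencies: am:4, move:3, through:3, eye:2, why:2, can:2, did:1, child:1, speak:1, never:1, listen:1, right:1, might:1, queen:1
Hapax (freq=1): child, did, listen, might, never, queen, right, speak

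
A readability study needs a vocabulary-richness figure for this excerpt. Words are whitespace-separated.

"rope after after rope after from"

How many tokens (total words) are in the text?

6

Tokens: rope, after, after, rope, after, from
N = 6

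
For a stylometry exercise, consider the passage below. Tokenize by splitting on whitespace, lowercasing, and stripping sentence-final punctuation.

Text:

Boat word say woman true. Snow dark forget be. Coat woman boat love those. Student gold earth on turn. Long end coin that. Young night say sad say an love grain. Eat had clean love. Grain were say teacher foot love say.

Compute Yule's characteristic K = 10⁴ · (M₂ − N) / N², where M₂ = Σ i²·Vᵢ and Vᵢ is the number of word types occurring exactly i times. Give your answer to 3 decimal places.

215.420

Frequencies: say:5, love:4, boat:2, woman:2, grain:2, word:1, true:1, snow:1, dark:1, forget:1, be:1, coat:1, those:1, student:1, gold:1, earth:1, on:1, turn:1, long:1, end:1, … (12 more, each freq 1)
N = 42. Frequency spectrum: V_1=27, V_2=3, V_4=1, V_5=1
M₂ = 1²·27 + 2²·3 + 4²·1 + 5²·1 = 80
K = 10000 × (80 − 42) / 42² = 215.420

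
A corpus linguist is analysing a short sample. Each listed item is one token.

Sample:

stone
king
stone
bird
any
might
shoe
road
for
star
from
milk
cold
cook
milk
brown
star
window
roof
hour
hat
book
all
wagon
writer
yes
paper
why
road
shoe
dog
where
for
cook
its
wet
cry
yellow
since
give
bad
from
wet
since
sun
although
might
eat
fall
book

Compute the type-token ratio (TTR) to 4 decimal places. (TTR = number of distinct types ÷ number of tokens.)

0.7600

N = 50 tokens, V = 38 types.
TTR = V / N = 38 / 50 = 0.7600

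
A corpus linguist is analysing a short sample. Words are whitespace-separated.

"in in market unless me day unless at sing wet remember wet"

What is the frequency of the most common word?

Frequencies: in:2, unless:2, wet:2, market:1, me:1, day:1, at:1, sing:1, remember:1
Most common: 'in' with frequency 2.

2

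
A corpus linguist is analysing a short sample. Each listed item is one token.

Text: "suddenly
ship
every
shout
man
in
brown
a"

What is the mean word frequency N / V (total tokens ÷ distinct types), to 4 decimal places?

N = 8 tokens, V = 8 types.
Mean frequency = N / V = 8 / 8 = 1.0000

1.0000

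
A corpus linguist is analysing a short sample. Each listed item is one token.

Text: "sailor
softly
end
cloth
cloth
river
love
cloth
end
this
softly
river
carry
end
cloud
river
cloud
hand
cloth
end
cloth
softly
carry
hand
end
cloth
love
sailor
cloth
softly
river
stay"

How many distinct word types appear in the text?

11

Distinct types: {carry, cloth, cloud, end, hand, love, river, sailor, softly, stay, this}
V = 11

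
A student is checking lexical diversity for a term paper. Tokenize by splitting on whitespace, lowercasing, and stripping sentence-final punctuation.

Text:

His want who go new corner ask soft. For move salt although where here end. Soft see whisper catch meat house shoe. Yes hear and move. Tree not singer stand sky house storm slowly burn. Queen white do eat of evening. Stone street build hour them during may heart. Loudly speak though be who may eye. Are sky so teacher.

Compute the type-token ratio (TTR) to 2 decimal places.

N = 60 tokens, V = 54 types.
TTR = V / N = 54 / 60 = 0.90

0.90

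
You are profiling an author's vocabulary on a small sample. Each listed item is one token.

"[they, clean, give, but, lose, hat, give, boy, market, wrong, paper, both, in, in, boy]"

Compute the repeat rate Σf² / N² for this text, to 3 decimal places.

Frequencies: give:2, boy:2, in:2, they:1, clean:1, but:1, lose:1, hat:1, market:1, wrong:1, paper:1, both:1
Σf² = 21; N² = 225
Repeat rate = 21 / 225 = 0.093

0.093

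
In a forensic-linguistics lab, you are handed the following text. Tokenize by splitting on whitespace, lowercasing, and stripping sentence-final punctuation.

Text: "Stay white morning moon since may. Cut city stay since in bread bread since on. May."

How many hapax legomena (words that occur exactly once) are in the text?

7

Frequencies: since:3, stay:2, may:2, bread:2, white:1, morning:1, moon:1, cut:1, city:1, in:1, on:1
Hapax (freq=1): city, cut, in, moon, morning, on, white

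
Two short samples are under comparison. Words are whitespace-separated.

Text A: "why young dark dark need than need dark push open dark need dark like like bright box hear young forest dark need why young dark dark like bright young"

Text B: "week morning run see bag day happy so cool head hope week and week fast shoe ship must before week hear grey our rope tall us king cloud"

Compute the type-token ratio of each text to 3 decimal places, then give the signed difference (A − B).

-0.479

TTR(A) = 12/29 = 0.414
TTR(B) = 25/28 = 0.893
Difference = 0.414 − 0.893 = -0.479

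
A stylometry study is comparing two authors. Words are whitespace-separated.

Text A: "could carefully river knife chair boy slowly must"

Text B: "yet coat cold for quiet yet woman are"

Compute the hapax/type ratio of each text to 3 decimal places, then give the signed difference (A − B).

0.143

A: hapax=8, V=8, ratio=1.000
B: hapax=6, V=7, ratio=0.857
Difference = 1.000 − 0.857 = 0.143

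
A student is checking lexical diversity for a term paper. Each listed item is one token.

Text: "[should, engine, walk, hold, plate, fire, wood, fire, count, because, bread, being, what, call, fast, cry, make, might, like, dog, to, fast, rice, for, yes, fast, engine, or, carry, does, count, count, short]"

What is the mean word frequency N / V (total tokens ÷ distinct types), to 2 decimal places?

N = 33 tokens, V = 27 types.
Mean frequency = N / V = 33 / 27 = 1.22

1.22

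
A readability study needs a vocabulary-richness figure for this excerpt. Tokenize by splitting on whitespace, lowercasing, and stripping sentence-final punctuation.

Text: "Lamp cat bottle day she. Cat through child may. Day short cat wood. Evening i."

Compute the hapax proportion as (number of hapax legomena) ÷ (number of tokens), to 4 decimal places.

0.6667

Frequencies: cat:3, day:2, lamp:1, bottle:1, she:1, through:1, child:1, may:1, short:1, wood:1, evening:1, i:1
Hapax count = 10; token count = 15.
Ratio = 10 / 15 = 0.6667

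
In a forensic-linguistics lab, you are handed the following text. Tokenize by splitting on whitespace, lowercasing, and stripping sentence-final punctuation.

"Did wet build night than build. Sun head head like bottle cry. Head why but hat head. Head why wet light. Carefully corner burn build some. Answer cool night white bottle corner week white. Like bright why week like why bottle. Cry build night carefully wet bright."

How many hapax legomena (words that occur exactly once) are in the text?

10

Frequencies: head:5, build:4, why:4, wet:3, night:3, like:3, bottle:3, cry:2, carefully:2, corner:2, white:2, week:2, bright:2, did:1, than:1, sun:1, but:1, hat:1, light:1, burn:1, … (3 more, each freq 1)
Hapax (freq=1): answer, burn, but, cool, did, hat, light, some, sun, than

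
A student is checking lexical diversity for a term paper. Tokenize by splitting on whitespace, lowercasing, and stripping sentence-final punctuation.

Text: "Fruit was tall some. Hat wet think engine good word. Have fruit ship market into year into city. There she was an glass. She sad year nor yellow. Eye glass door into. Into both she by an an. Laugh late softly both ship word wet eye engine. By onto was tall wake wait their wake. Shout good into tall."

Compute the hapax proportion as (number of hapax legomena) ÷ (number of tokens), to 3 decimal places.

0.305

Frequencies: into:5, was:3, tall:3, she:3, an:3, fruit:2, wet:2, engine:2, good:2, word:2, ship:2, year:2, glass:2, eye:2, both:2, by:2, wake:2, some:1, hat:1, think:1, … (15 more, each freq 1)
Hapax count = 18; token count = 59.
Ratio = 18 / 59 = 0.305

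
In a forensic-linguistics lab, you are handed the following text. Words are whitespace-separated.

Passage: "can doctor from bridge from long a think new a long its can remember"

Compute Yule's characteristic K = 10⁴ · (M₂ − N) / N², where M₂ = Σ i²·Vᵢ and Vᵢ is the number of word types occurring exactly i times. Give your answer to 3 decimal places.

Frequencies: can:2, from:2, long:2, a:2, doctor:1, bridge:1, think:1, new:1, its:1, remember:1
N = 14. Frequency spectrum: V_1=6, V_2=4
M₂ = 1²·6 + 2²·4 = 22
K = 10000 × (22 − 14) / 14² = 408.163

408.163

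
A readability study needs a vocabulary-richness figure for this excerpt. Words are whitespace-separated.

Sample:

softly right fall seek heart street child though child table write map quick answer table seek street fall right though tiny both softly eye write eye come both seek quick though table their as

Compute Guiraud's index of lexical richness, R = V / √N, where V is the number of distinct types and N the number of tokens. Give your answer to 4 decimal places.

N = 34, V = 19.
√N = 5.830952
R = 19 / 5.830952 = 3.2585

3.2585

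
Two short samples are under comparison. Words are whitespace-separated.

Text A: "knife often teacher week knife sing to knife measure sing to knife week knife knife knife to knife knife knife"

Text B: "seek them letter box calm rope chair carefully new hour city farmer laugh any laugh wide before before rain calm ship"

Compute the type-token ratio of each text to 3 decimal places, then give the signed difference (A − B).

-0.507

TTR(A) = 7/20 = 0.350
TTR(B) = 18/21 = 0.857
Difference = 0.350 − 0.857 = -0.507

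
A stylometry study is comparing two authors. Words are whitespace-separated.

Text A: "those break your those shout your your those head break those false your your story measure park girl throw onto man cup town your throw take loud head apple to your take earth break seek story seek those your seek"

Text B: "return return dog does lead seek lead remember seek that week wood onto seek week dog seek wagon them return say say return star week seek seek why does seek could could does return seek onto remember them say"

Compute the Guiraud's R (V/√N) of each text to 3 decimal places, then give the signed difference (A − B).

0.758

A: V=21, N=40, R=3.320
B: V=16, N=39, R=2.562
Difference = 3.320 − 2.562 = 0.758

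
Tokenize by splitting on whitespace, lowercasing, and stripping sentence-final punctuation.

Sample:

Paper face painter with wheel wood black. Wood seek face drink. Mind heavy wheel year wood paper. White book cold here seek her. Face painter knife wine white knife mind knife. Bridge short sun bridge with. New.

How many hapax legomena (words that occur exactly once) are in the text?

12

Frequencies: face:3, wood:3, knife:3, paper:2, painter:2, with:2, wheel:2, seek:2, mind:2, white:2, bridge:2, black:1, drink:1, heavy:1, year:1, book:1, cold:1, here:1, her:1, wine:1, … (3 more, each freq 1)
Hapax (freq=1): black, book, cold, drink, heavy, her, here, new, short, sun, wine, year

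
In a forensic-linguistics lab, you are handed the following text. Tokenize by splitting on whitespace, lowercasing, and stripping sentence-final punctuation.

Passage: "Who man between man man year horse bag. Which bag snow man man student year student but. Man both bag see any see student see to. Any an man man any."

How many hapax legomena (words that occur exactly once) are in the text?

Frequencies: man:8, bag:3, student:3, see:3, any:3, year:2, who:1, between:1, horse:1, which:1, snow:1, but:1, both:1, to:1, an:1
Hapax (freq=1): an, between, both, but, horse, snow, to, which, who

9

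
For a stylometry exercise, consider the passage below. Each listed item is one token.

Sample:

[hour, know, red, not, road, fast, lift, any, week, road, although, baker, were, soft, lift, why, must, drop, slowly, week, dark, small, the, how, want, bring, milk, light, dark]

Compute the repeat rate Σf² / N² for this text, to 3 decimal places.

Frequencies: road:2, lift:2, week:2, dark:2, hour:1, know:1, red:1, not:1, fast:1, any:1, although:1, baker:1, were:1, soft:1, why:1, must:1, drop:1, slowly:1, small:1, the:1, … (5 more, each freq 1)
Σf² = 37; N² = 841
Repeat rate = 37 / 841 = 0.044

0.044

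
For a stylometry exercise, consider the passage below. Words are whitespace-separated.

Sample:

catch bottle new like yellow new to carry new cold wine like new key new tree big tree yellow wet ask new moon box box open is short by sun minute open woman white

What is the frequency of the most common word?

Frequencies: new:6, like:2, yellow:2, tree:2, box:2, open:2, catch:1, bottle:1, to:1, carry:1, cold:1, wine:1, key:1, big:1, wet:1, ask:1, moon:1, is:1, short:1, by:1, … (4 more, each freq 1)
Most common: 'new' with frequency 6.

6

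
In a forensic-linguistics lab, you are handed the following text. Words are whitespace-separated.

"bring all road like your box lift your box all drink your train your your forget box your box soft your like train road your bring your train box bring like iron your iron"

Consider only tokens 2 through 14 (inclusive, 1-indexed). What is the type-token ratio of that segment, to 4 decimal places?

Segment tokens 2–14: all, road, like, your, box, lift, your, box, all, drink, your, train, your
Segment N = 13, segment V = 8.
TTR = 8 / 13 = 0.6154

0.6154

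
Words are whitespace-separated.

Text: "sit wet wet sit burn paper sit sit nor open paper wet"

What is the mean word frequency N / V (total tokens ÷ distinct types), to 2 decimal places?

2.00

N = 12 tokens, V = 6 types.
Mean frequency = N / V = 12 / 6 = 2.00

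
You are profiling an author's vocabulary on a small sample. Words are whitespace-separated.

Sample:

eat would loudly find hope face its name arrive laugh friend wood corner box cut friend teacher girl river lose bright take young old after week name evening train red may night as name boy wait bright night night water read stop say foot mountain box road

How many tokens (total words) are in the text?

Tokens: eat, would, loudly, find, hope, face, its, name, arrive, laugh, friend, wood, corner, box, cut, friend, teacher, girl, river, lose, bright, take, young, old, after, week, name, evening, train, red, may, night, as, name, boy, wait, bright, night, night, water, read, stop, say, foot, mountain, box, road
N = 47

47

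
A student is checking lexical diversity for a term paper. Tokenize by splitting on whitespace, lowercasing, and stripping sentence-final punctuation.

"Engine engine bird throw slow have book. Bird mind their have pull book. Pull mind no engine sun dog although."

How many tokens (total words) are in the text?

20

Tokens: engine, engine, bird, throw, slow, have, book, bird, mind, their, have, pull, book, pull, mind, no, engine, sun, dog, although
N = 20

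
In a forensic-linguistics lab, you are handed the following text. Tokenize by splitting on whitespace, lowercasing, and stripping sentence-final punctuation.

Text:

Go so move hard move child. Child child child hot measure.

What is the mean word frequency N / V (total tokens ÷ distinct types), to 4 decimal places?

1.5714

N = 11 tokens, V = 7 types.
Mean frequency = N / V = 11 / 7 = 1.5714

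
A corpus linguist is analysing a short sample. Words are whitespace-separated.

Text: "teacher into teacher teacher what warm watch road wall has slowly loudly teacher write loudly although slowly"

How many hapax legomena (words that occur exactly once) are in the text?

9

Frequencies: teacher:4, slowly:2, loudly:2, into:1, what:1, warm:1, watch:1, road:1, wall:1, has:1, write:1, although:1
Hapax (freq=1): although, has, into, road, wall, warm, watch, what, write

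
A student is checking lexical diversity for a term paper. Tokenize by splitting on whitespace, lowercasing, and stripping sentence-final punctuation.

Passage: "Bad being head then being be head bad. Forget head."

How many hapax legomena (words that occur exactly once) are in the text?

3

Frequencies: head:3, bad:2, being:2, then:1, be:1, forget:1
Hapax (freq=1): be, forget, then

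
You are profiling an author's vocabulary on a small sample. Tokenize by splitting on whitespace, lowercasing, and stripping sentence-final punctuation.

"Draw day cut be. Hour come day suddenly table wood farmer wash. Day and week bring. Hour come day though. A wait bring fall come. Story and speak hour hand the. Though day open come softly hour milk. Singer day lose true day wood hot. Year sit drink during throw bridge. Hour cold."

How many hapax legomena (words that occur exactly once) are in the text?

29

Frequencies: day:7, hour:5, come:4, wood:2, and:2, bring:2, though:2, draw:1, cut:1, be:1, suddenly:1, table:1, farmer:1, wash:1, week:1, a:1, wait:1, fall:1, story:1, speak:1, … (16 more, each freq 1)
Hapax (freq=1): a, be, bridge, cold, cut, draw, drink, during, fall, farmer, hand, hot, lose, milk, open, singer, sit, softly, speak, story, suddenly, table, the, throw, true, wait, wash, week, year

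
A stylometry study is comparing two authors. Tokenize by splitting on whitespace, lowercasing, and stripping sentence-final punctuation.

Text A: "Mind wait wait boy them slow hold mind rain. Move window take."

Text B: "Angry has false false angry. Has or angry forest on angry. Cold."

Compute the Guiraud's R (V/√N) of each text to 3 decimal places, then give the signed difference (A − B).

0.866

A: V=10, N=12, R=2.887
B: V=7, N=12, R=2.021
Difference = 2.887 − 2.021 = 0.866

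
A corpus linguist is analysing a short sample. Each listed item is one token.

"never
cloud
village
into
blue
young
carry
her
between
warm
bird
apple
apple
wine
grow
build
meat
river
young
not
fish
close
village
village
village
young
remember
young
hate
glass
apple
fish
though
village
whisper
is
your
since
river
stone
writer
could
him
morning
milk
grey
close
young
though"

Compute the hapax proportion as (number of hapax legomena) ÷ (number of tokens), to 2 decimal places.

0.57

Frequencies: village:5, young:5, apple:3, river:2, fish:2, close:2, though:2, never:1, cloud:1, into:1, blue:1, carry:1, her:1, between:1, warm:1, bird:1, wine:1, grow:1, build:1, meat:1, … (15 more, each freq 1)
Hapax count = 28; token count = 49.
Ratio = 28 / 49 = 0.57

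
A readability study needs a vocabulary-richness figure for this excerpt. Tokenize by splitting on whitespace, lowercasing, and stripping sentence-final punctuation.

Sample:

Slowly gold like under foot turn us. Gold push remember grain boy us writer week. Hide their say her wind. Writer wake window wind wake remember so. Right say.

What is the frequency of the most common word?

Frequencies: gold:2, us:2, remember:2, writer:2, say:2, wind:2, wake:2, slowly:1, like:1, under:1, foot:1, turn:1, push:1, grain:1, boy:1, week:1, hide:1, their:1, her:1, window:1, … (2 more, each freq 1)
Most common: 'gold' with frequency 2.

2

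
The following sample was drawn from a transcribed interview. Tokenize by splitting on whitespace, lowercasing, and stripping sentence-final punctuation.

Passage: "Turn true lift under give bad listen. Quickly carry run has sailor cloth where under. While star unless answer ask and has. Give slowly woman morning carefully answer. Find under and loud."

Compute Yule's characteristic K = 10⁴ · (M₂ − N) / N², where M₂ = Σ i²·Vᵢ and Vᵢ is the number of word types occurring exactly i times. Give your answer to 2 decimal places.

136.72

Frequencies: under:3, give:2, has:2, answer:2, and:2, turn:1, true:1, lift:1, bad:1, listen:1, quickly:1, carry:1, run:1, sailor:1, cloth:1, where:1, while:1, star:1, unless:1, ask:1, … (6 more, each freq 1)
N = 32. Frequency spectrum: V_1=21, V_2=4, V_3=1
M₂ = 1²·21 + 2²·4 + 3²·1 = 46
K = 10000 × (46 − 32) / 32² = 136.72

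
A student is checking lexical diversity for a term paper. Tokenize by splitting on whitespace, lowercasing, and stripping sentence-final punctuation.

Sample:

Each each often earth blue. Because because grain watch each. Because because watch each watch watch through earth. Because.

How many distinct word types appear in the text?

8

Distinct types: {because, blue, each, earth, grain, often, through, watch}
V = 8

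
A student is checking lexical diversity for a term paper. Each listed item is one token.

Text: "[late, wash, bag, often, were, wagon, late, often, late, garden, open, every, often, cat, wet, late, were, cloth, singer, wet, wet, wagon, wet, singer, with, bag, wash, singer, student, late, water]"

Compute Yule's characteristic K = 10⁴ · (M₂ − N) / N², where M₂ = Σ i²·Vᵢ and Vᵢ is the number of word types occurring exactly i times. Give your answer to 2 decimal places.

Frequencies: late:5, wet:4, often:3, singer:3, wash:2, bag:2, were:2, wagon:2, garden:1, open:1, every:1, cat:1, cloth:1, with:1, student:1, water:1
N = 31. Frequency spectrum: V_1=8, V_2=4, V_3=2, V_4=1, V_5=1
M₂ = 1²·8 + 2²·4 + 3²·2 + 4²·1 + 5²·1 = 83
K = 10000 × (83 − 31) / 31² = 541.10

541.10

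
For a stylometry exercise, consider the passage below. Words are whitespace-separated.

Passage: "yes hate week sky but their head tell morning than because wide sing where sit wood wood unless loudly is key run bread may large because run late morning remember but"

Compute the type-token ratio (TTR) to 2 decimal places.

N = 31 tokens, V = 26 types.
TTR = V / N = 26 / 31 = 0.84

0.84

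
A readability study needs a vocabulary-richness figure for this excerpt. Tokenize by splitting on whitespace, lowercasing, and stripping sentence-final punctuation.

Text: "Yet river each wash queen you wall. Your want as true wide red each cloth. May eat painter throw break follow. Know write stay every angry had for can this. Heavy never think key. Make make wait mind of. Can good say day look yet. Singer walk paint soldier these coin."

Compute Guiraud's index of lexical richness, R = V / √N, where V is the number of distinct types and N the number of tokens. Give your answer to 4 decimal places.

6.5813

N = 51, V = 47.
√N = 7.141428
R = 47 / 7.141428 = 6.5813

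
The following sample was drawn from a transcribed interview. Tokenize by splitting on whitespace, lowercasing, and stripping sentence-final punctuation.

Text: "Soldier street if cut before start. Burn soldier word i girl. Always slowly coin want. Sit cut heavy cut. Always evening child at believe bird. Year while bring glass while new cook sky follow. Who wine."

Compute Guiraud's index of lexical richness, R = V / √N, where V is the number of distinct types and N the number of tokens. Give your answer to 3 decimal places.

5.167

N = 36, V = 31.
√N = 6.000000
R = 31 / 6.000000 = 5.167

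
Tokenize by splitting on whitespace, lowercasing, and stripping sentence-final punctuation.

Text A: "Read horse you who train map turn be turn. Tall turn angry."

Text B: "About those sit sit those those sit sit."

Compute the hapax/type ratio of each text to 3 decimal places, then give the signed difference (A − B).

0.567

A: hapax=9, V=10, ratio=0.900
B: hapax=1, V=3, ratio=0.333
Difference = 0.900 − 0.333 = 0.567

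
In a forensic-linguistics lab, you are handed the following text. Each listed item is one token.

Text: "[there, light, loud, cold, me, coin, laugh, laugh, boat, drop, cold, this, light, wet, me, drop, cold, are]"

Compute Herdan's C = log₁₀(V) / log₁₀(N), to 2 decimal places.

0.86

N = 18, V = 12.
log₁₀(V) = 1.079181, log₁₀(N) = 1.255273
C = 1.079181 / 1.255273 = 0.86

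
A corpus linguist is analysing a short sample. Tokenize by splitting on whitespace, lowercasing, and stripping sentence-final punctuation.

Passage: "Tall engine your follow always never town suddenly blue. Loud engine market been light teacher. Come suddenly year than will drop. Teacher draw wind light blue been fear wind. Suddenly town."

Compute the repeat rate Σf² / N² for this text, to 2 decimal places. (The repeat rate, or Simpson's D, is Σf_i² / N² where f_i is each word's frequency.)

Frequencies: suddenly:3, engine:2, town:2, blue:2, been:2, light:2, teacher:2, wind:2, tall:1, your:1, follow:1, always:1, never:1, loud:1, market:1, come:1, year:1, than:1, will:1, drop:1, … (2 more, each freq 1)
Σf² = 51; N² = 961
Repeat rate = 51 / 961 = 0.05

0.05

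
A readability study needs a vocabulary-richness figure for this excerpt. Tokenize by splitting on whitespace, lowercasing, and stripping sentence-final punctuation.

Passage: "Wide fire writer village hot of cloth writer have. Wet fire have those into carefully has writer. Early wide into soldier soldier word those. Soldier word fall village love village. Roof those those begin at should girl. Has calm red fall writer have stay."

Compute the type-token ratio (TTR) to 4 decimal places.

N = 44 tokens, V = 26 types.
TTR = V / N = 26 / 44 = 0.5909

0.5909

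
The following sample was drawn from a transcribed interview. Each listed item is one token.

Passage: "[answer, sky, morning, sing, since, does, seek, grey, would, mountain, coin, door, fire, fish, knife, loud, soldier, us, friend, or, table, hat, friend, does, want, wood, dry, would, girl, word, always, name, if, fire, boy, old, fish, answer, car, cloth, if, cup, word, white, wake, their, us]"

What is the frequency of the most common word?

Frequencies: answer:2, does:2, would:2, fire:2, fish:2, us:2, friend:2, word:2, if:2, sky:1, morning:1, sing:1, since:1, seek:1, grey:1, mountain:1, coin:1, door:1, knife:1, loud:1, … (18 more, each freq 1)
Most common: 'answer' with frequency 2.

2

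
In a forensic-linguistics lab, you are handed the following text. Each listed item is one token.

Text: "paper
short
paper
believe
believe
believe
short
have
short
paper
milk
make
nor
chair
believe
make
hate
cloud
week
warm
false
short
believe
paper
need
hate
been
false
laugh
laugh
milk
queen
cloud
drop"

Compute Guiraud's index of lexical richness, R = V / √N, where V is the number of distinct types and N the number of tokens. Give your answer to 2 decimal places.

N = 34, V = 18.
√N = 5.830952
R = 18 / 5.830952 = 3.09

3.09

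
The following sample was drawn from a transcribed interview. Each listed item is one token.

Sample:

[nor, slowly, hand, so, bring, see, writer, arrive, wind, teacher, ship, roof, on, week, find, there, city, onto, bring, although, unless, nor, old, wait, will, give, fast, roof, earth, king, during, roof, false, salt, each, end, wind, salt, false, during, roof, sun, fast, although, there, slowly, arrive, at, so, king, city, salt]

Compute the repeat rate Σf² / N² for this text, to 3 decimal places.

Frequencies: roof:4, salt:3, nor:2, slowly:2, so:2, bring:2, arrive:2, wind:2, there:2, city:2, although:2, fast:2, king:2, during:2, false:2, hand:1, see:1, writer:1, teacher:1, ship:1, … (14 more, each freq 1)
Σf² = 96; N² = 2704
Repeat rate = 96 / 2704 = 0.036

0.036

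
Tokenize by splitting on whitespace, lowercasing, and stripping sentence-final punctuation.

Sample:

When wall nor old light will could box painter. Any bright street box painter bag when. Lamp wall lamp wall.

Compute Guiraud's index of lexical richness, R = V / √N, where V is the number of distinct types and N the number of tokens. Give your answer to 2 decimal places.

N = 20, V = 14.
√N = 4.472136
R = 14 / 4.472136 = 3.13

3.13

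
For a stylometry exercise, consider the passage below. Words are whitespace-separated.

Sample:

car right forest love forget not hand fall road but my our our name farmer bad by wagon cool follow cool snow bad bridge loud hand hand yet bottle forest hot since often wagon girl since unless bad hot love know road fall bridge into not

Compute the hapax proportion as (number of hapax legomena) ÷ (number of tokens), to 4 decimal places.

Frequencies: hand:3, bad:3, forest:2, love:2, not:2, fall:2, road:2, our:2, wagon:2, cool:2, bridge:2, hot:2, since:2, car:1, right:1, forget:1, but:1, my:1, name:1, farmer:1, … (11 more, each freq 1)
Hapax count = 18; token count = 46.
Ratio = 18 / 46 = 0.3913

0.3913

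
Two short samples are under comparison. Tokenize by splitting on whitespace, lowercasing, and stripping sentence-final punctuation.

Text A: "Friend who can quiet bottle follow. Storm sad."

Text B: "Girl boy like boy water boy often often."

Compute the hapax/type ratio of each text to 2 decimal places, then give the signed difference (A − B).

0.40

A: hapax=8, V=8, ratio=1.00
B: hapax=3, V=5, ratio=0.60
Difference = 1.00 − 0.60 = 0.40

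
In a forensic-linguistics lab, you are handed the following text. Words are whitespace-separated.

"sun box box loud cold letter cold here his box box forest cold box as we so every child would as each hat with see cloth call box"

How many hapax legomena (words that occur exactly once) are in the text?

17

Frequencies: box:6, cold:3, as:2, sun:1, loud:1, letter:1, here:1, his:1, forest:1, we:1, so:1, every:1, child:1, would:1, each:1, hat:1, with:1, see:1, cloth:1, call:1
Hapax (freq=1): call, child, cloth, each, every, forest, hat, here, his, letter, loud, see, so, sun, we, with, would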